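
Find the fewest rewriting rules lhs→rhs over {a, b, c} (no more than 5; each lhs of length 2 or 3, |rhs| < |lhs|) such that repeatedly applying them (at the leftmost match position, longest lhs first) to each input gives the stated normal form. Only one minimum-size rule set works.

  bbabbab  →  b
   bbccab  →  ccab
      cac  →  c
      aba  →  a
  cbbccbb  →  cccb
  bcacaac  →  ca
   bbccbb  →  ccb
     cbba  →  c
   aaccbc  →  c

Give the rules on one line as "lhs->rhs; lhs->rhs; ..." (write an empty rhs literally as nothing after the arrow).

ac->; ba->; bb->b; bc->c

  | bbabbab => babbab => bbab => bab => b
  | bbccab => bccab => ccab
  | cac => c
  | aba => a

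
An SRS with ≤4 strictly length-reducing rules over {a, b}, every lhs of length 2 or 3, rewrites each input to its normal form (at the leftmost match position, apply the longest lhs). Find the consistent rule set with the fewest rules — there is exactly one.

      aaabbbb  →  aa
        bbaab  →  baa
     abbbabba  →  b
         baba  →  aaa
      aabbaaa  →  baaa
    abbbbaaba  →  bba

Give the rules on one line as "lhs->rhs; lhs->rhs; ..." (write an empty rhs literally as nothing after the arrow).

  | aaabbbb => aababb => abbb => bab => aa
  | bbaab => bbab => baa
  | abbbabba => bababba => aaabba => aabaa => aba => b
  | baba => aaa

ab->b; aba->b; abb->ba; bab->aa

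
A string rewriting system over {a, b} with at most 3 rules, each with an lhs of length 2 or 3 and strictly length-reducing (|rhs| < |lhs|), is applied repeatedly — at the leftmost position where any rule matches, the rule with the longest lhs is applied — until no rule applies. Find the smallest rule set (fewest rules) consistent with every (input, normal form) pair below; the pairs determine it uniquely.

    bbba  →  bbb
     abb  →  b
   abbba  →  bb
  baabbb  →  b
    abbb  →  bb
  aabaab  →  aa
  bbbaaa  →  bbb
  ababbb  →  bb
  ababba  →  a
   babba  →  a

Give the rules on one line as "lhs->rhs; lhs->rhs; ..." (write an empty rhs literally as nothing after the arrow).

  | bbba => bbb
  | abb => b
  | abbba => bba => bb
  | baabbb => aabbb => abb => b

ab->; ba->a; bba->bb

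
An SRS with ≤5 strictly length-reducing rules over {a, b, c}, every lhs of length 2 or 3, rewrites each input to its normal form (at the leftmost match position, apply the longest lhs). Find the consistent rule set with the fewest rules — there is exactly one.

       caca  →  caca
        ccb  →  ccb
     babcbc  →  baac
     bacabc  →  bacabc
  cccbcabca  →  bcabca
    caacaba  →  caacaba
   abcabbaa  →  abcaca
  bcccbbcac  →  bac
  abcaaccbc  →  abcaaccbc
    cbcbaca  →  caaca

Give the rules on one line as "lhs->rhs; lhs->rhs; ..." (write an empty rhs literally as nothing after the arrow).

  | caca
  | ccb
  | babcbc => baac
  | bacabc

bba->c; bbc->; bcb->a; ccc->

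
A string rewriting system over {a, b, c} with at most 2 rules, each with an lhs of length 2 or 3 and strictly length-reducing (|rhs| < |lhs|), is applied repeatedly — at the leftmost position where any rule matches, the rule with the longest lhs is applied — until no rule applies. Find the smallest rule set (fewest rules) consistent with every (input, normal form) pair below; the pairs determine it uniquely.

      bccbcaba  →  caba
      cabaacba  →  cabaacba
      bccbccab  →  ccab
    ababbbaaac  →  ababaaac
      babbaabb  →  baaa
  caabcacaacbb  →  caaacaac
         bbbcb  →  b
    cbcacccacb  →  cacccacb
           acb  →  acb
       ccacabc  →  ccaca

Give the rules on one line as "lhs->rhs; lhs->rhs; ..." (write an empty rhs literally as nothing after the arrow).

  | bccbcaba => cbcaba => caba
  | cabaacba
  | bccbccab => cbccab => ccab
  | ababbbaaac => ababaaac

bb->; bc->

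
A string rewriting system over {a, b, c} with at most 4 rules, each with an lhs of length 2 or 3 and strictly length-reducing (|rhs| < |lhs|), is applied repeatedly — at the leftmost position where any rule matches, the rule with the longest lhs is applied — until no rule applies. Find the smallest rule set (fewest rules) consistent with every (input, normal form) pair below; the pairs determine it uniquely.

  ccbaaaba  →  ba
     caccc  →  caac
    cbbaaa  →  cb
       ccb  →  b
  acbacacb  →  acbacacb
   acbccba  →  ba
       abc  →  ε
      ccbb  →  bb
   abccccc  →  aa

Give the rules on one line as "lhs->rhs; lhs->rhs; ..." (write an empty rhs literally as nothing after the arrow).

aaa->c; ab->b; bc->; cc->a

  | ccbaaaba => abaaaba => baaaba => bcba => ba
  | caccc => caac
  | cbbaaa => cbbc => cb
  | ccb => ab => b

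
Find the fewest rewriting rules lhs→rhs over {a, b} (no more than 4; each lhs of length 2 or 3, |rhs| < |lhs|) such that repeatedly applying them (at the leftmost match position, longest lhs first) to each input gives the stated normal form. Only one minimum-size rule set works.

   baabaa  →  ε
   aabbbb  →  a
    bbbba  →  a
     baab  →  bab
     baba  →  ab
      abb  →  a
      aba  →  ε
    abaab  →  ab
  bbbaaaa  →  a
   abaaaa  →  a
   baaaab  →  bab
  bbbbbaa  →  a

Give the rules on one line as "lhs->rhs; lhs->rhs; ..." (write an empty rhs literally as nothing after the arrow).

  | baabaa => babaa => bbba => aba => bb => ε
  | aabbbb => abbbb => aabb => abb => a
  | bbbba => abba => aa => a
  | baab => bab

aa->a; aba->bb; bb->; bbb->ab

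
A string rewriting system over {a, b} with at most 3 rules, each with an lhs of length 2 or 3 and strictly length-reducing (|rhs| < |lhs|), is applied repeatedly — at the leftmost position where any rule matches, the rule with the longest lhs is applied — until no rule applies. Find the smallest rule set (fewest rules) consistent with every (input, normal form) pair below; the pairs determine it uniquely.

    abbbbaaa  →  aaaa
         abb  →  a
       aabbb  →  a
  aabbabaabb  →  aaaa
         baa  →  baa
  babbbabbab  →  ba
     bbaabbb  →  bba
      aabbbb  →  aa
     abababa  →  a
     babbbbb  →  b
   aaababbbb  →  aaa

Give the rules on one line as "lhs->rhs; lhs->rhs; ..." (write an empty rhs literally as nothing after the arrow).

  | abbbbaaa => abbaaa => aaaa
  | abb => a
  | aabbb => aab => a
  | aabbabaabb => aaabaabb => aaaabb => aaaa

ab->; abb->a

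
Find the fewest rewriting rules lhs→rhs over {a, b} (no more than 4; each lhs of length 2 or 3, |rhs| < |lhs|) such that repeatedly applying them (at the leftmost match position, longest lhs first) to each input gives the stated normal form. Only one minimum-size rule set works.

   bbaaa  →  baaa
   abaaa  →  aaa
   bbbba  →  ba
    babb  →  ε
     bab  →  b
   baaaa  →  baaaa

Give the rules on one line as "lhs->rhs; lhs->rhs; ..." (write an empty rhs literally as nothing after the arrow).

ab->; bb->; bba->ba

  | bbaaa => baaa
  | abaaa => aaa
  | bbbba => bba => ba
  | babb => bb => ε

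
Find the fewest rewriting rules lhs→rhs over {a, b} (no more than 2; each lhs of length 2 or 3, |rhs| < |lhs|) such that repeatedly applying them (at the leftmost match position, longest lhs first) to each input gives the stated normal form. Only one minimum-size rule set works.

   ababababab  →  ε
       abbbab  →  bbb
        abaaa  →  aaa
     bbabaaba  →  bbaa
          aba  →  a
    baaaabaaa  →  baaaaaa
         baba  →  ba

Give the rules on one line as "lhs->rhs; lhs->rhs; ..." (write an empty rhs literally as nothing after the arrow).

ab->; abb->bb

  | ababababab => abababab => ababab => abab => ab => ε
  | abbbab => bbbab => bbb
  | abaaa => aaa
  | bbabaaba => bbaaba => bbaa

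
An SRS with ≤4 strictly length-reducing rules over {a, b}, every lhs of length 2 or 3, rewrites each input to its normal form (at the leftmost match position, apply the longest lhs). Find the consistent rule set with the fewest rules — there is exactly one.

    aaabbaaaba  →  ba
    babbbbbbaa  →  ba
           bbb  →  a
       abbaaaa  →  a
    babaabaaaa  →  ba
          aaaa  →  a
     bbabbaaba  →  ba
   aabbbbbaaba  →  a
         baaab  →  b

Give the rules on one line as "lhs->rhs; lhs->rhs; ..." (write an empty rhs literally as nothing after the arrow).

aa->a; aab->; ab->a; bb->a

  | aaabbaaaba => aabbaaaba => baaaba => baaba => ba
  | babbbbbbaa => babbbbbaa => babbbbaa => babbbaa => babbaa => babaa => baaa => baa => ba
  | bbb => ab => a
  | abbaaaa => abaaaa => aaaaa => aaaa => aaa => aa => a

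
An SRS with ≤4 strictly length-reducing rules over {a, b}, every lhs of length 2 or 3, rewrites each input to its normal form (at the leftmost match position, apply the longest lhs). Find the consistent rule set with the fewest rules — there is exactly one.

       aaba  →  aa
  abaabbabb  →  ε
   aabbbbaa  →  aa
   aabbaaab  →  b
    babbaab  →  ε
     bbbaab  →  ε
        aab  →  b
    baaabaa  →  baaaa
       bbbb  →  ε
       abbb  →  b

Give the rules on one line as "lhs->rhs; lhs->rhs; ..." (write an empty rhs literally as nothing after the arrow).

ab->b; aba->a; bb->

  | aaba => aa
  | abaabbabb => aabbabb => abbabb => bbabb => abb => bb => ε
  | aabbbbaa => abbbbaa => bbbbaa => bbaa => aa
  | aabbaaab => abbaaab => bbaaab => aaab => aab => ab => b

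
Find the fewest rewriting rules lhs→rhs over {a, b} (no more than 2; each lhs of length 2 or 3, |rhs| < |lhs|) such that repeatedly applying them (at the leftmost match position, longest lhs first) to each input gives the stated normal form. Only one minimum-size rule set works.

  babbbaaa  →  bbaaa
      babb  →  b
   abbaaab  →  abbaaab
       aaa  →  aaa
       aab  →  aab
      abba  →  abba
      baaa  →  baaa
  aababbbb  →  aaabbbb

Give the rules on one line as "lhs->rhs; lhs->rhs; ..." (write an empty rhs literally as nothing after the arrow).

aba->aa; bab->

  | babbbaaa => bbaaa
  | babb => b
  | abbaaab
  | aaa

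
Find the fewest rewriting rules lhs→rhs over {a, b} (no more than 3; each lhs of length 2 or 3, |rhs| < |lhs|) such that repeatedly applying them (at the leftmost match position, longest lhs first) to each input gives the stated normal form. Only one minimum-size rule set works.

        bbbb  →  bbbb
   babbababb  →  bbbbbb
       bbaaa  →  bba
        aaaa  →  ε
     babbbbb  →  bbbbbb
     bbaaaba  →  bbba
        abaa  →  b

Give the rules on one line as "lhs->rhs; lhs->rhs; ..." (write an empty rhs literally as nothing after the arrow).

  | bbbb
  | babbababb => bbbababb => bbbbabb => bbbbbb
  | bbaaa => bba
  | aaaa => aa => ε

aa->; ab->b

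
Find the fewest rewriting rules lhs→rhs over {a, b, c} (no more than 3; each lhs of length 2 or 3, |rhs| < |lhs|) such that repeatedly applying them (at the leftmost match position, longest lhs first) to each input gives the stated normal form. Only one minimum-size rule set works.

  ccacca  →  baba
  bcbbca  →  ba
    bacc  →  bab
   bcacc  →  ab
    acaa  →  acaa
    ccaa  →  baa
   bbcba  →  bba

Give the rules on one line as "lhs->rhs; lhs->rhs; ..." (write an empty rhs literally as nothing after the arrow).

  | ccacca => bacca => baba
  | bcbbca => bbca => ba
  | bacc => bab
  | bcacc => acc => ab

bc->; cc->b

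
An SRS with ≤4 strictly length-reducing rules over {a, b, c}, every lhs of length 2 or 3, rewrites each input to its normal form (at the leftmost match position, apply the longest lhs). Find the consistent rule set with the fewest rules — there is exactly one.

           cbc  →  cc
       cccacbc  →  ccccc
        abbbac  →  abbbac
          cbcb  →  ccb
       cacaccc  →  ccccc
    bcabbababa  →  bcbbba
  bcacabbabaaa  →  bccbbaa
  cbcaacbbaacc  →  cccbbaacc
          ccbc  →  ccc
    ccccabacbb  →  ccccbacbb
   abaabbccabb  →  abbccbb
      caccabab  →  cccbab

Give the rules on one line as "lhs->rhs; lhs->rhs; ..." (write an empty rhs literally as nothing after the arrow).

aba->; ca->c; cbc->cc

  | cbc => cc
  | cccacbc => ccccbc => ccccc
  | abbbac
  | cbcb => ccb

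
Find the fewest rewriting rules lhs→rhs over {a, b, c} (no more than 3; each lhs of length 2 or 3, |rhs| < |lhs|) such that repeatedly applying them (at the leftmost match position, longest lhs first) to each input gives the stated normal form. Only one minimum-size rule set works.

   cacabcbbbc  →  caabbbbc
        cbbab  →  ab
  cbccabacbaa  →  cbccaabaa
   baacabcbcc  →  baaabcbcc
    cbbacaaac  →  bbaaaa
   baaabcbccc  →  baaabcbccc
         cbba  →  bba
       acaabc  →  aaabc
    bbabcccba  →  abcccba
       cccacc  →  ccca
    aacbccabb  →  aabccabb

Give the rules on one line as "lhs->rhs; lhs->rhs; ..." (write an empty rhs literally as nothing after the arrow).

ac->a; bab->ab; cbb->bb

  | cacabcbbbc => caabcbbbc => caabbbbc
  | cbbab => bbab => bab => ab
  | cbccabacbaa => cbccababaa => cbccaabaa
  | baacabcbcc => baaabcbcc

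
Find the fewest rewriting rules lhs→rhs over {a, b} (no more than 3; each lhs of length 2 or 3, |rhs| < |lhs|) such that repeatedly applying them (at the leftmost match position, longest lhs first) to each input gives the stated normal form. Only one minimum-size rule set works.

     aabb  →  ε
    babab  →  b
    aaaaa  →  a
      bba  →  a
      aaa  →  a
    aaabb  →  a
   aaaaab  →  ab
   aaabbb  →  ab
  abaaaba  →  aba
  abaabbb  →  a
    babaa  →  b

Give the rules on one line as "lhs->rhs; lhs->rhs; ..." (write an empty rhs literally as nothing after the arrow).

  | aabb => bb => ε
  | babab => bab => b
  | aaaaa => aaa => a
  | bba => a

aa->; bab->b; bb->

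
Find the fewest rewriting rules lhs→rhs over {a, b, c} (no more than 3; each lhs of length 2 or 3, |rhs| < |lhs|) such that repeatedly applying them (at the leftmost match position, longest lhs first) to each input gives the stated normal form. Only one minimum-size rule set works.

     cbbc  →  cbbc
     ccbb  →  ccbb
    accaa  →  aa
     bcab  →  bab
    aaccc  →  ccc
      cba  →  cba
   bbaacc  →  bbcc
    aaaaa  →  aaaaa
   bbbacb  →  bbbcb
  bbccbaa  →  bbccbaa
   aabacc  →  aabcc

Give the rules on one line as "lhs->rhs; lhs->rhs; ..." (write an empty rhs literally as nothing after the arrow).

  | cbbc
  | ccbb
  | accaa => ccaa => caa => aa
  | bcab => bab

ac->c; ca->a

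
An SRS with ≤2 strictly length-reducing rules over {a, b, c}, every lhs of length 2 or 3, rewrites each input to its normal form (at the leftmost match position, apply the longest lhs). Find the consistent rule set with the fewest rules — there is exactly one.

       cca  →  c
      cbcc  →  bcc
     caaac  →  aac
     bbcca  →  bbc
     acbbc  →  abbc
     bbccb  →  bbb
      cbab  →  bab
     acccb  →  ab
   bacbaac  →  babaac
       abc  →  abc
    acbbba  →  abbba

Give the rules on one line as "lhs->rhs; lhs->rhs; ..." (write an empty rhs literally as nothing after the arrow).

ca->; cb->b

  | cca => c
  | cbcc => bcc
  | caaac => aac
  | bbcca => bbc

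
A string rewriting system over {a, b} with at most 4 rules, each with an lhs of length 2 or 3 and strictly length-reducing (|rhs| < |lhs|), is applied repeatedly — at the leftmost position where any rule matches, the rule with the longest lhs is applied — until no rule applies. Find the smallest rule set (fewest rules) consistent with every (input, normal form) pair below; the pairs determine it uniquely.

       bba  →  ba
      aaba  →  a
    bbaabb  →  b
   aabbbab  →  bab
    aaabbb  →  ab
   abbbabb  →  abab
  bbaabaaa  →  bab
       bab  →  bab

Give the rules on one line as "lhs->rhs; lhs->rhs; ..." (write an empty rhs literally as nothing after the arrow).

aaa->ab; aab->; bb->b

  | bba => ba
  | aaba => a
  | bbaabb => baabb => bb => b
  | aabbbab => bbab => bab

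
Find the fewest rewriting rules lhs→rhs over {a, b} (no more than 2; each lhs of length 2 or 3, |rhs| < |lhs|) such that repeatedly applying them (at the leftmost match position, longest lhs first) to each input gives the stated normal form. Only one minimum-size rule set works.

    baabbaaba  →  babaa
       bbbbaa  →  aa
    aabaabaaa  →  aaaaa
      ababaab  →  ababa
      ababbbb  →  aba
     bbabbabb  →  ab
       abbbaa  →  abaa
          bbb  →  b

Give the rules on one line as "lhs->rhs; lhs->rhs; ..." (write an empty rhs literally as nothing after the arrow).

  | baabbaaba => babaaba => babaa
  | bbbbaa => bbaa => aa
  | aabaabaaa => aaabaaa => aaaaa
  | ababaab => ababa

aab->a; bb->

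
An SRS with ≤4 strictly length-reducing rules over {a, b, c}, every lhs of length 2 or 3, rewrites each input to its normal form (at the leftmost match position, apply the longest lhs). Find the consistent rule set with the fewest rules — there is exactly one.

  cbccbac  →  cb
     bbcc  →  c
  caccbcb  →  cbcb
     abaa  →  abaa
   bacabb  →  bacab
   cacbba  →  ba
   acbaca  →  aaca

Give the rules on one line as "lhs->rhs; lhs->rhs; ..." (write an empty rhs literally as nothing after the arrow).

  | cbccbac => cbcac => cb
  | bbcc => c
  | caccbcb => cbcb
  | abaa

bb->b; bbc->; cac->; cba->a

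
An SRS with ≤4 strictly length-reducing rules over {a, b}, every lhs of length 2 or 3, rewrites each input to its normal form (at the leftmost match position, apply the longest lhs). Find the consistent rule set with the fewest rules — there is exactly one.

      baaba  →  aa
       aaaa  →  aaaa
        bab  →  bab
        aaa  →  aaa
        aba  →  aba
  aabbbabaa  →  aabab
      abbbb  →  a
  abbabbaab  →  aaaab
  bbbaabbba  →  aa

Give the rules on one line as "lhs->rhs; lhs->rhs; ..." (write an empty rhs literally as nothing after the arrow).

abb->a; baa->b; bb->a

  | baaba => bba => aa
  | aaaa
  | bab
  | aaa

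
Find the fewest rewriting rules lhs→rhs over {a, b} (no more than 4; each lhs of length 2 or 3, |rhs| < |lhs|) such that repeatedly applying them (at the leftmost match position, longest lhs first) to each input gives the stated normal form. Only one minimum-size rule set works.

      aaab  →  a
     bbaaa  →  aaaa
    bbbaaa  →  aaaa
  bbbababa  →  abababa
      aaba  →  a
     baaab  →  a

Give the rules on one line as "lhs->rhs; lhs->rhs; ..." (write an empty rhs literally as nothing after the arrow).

aab->; baa->aa; bb->a

  | aaab => a
  | bbaaa => aaaa
  | bbbaaa => abaaa => aaaa
  | bbbababa => abababa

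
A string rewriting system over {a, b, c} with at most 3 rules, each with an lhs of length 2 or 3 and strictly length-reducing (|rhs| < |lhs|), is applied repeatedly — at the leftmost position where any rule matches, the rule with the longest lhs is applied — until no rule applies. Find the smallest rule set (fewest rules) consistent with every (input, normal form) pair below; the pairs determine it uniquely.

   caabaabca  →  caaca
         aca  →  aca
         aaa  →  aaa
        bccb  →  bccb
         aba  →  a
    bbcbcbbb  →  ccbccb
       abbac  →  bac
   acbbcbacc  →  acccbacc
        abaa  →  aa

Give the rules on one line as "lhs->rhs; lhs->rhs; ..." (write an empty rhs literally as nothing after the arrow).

  | caabaabca => caaabca => caaca
  | aca
  | aaa
  | bccb

ab->; bb->c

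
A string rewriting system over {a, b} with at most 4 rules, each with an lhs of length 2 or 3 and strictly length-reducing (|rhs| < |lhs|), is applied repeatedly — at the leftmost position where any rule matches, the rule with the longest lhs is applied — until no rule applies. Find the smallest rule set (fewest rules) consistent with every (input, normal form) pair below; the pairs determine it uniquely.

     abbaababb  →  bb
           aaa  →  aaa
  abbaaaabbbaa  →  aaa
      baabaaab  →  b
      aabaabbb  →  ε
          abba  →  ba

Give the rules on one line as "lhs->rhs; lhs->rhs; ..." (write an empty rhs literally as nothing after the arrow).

  | abbaababb => baababb => bababb => babb => bb
  | aaa
  | abbaaaabbbaa => baaaabbbaa => baaabbbaa => baabbbaa => babbbaa => bbbaa => aaa
  | baabaaab => babaaab => baaab => baab => bab => b

ab->; baa->ba; bbb->a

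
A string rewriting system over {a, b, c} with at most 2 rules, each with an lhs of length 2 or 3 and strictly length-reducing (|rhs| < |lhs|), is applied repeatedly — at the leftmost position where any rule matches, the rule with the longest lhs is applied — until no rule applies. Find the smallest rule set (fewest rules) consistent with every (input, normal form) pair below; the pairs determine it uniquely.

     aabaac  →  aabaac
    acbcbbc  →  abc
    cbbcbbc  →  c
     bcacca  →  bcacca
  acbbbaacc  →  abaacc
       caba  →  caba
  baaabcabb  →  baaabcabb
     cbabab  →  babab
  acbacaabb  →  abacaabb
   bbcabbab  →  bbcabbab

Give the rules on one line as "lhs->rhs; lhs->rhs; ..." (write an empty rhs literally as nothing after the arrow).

cb->b; cbb->

  | aabaac
  | acbcbbc => abcbbc => abc
  | cbbcbbc => cbbc => c
  | bcacca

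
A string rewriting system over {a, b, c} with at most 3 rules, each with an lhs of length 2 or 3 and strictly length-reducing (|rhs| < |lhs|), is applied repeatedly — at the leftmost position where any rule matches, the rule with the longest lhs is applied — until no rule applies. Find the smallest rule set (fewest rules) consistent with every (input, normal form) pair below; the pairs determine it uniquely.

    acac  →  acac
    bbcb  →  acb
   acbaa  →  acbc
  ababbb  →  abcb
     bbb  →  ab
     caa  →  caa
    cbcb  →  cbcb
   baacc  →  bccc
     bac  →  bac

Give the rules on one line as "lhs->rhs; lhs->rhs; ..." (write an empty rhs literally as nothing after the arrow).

  | acac
  | bbcb => acb
  | acbaa => acbc
  | ababbb => abaab => abcb

baa->bc; bb->a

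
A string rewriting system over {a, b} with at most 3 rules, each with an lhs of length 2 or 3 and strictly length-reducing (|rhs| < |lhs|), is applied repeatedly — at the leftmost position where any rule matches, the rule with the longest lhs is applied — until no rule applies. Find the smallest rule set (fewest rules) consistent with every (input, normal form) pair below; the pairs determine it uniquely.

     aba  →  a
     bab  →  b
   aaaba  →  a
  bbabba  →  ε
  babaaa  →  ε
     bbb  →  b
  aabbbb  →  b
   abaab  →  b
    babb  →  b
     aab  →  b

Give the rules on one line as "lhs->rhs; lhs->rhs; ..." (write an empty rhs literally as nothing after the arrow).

aa->; ba->; bb->b

  | aba => a
  | bab => b
  | aaaba => aba => a
  | bbabba => babba => bba => ba => ε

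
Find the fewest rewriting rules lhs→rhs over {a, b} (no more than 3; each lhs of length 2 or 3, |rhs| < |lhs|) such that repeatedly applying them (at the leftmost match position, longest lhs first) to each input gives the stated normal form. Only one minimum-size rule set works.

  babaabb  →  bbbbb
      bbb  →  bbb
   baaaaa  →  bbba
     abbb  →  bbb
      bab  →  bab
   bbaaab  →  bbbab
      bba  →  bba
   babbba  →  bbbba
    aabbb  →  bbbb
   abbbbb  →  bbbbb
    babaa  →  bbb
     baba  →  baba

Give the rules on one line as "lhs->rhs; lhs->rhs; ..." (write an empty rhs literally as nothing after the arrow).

aa->b; abb->bb

  | babaabb => babbbb => bbbbb
  | bbb
  | baaaaa => bbaaa => bbba
  | abbb => bbb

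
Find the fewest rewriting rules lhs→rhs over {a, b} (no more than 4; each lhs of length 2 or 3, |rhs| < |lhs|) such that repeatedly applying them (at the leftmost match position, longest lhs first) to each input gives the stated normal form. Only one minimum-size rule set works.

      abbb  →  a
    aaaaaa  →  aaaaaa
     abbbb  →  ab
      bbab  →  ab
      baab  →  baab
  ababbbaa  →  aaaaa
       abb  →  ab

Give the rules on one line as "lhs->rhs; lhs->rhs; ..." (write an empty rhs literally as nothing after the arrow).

bab->aa; bb->b; bba->a; bbb->

  | abbb => a
  | aaaaaa
  | abbbb => ab
  | bbab => ab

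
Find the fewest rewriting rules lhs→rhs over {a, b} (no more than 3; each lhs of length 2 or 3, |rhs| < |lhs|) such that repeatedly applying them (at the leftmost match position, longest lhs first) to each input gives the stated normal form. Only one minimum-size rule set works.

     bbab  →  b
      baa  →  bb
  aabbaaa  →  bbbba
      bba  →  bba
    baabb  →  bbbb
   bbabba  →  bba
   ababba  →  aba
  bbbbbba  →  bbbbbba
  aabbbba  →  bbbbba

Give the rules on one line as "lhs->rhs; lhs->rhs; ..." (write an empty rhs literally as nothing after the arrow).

aa->b; bab->

  | bbab => b
  | baa => bb
  | aabbaaa => bbbaaa => bbbba
  | bba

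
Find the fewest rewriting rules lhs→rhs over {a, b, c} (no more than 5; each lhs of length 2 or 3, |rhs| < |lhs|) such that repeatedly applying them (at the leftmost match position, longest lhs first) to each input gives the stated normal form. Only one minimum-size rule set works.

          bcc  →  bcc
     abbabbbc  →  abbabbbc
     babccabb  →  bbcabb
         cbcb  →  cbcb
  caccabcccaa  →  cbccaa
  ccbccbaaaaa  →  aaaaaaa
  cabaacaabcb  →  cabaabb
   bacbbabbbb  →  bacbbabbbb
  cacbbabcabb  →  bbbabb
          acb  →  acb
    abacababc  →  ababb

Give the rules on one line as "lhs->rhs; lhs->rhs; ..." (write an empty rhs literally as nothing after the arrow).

  | bcc
  | abbabbbc
  | babccabb => bbcabb
  | cbcb

abc->b; aca->a; cac->; ccb->a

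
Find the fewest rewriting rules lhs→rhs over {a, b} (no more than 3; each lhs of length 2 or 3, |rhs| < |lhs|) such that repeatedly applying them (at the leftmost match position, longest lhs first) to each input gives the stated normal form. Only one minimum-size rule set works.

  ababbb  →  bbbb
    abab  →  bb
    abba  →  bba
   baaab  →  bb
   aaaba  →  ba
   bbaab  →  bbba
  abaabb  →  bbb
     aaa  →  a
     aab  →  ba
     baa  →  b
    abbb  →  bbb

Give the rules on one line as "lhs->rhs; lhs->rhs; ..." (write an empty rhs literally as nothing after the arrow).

  | ababbb => babbb => bbbb
  | abab => bab => bb
  | abba => bba
  | baaab => bab => bb

aa->; aab->ba; ab->b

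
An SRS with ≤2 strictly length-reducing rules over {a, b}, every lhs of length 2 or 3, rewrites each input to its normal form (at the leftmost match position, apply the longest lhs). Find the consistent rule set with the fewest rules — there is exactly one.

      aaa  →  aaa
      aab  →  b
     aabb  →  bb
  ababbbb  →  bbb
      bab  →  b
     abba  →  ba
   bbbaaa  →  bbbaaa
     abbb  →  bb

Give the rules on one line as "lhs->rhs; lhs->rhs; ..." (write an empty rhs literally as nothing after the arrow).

aab->b; ab->

  | aaa
  | aab => b
  | aabb => bb
  | ababbbb => abbbb => bbb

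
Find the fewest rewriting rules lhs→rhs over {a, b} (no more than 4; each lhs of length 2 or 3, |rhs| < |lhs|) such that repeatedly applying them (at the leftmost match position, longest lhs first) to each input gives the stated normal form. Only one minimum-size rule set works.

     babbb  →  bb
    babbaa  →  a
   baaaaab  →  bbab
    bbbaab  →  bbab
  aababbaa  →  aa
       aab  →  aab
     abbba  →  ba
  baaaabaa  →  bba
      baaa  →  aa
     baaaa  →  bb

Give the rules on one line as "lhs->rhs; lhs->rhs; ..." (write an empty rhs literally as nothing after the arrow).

  | babbb => bb
  | babbaa => baa => a
  | baaaaab => aaaab => bbab
  | bbbaab => bbab

aaa->bb; aba->; abb->; baa->a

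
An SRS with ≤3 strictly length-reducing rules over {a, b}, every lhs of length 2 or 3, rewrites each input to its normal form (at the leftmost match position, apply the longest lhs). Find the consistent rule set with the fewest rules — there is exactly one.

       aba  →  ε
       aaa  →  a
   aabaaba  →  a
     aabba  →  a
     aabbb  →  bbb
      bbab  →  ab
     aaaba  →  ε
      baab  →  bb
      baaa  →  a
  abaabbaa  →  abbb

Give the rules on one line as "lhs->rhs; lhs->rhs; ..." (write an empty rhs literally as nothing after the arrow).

aa->; ba->a; baa->b

  | aba => aa => ε
  | aaa => a
  | aabaaba => baaba => bba => ba => a
  | aabba => bba => ba => a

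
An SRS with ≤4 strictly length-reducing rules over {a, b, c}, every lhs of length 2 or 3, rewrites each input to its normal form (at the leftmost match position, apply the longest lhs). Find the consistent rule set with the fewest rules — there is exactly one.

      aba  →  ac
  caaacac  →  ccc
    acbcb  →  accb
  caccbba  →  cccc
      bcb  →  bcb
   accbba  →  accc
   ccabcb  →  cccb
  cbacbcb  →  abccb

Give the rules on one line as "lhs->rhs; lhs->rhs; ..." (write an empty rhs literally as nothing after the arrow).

ba->c; ca->c; cba->ab; cbc->cc

  | aba => ac
  | caaacac => caacac => cacac => ccac => ccc
  | acbcb => accb
  | caccbba => cccbba => cccbc => cccc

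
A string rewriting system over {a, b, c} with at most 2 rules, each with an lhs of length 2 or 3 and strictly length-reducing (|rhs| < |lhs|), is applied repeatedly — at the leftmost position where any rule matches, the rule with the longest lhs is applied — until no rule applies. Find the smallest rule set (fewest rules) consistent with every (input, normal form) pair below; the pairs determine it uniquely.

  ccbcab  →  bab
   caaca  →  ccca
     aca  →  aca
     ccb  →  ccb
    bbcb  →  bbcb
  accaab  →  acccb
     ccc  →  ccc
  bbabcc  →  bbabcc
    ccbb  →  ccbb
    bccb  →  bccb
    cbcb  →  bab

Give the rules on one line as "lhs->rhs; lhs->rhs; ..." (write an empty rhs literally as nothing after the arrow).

aa->c; cbc->ba

  | ccbcab => cbaab => cbcb => bab
  | caaca => ccca
  | aca
  | ccb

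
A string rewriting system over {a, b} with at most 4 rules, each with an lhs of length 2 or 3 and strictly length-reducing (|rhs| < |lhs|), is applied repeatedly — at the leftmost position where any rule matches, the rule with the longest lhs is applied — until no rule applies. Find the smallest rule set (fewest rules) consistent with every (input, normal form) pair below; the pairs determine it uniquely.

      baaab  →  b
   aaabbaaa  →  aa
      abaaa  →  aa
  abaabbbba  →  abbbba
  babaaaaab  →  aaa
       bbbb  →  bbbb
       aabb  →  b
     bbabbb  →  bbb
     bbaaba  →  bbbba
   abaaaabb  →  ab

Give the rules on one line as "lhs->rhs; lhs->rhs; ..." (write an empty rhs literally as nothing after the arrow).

aab->; aba->; baa->bb; bab->

  | baaab => bbab => b
  | aaabbaaa => abaaa => aa
  | abaaa => aa
  | abaabbbba => abbbba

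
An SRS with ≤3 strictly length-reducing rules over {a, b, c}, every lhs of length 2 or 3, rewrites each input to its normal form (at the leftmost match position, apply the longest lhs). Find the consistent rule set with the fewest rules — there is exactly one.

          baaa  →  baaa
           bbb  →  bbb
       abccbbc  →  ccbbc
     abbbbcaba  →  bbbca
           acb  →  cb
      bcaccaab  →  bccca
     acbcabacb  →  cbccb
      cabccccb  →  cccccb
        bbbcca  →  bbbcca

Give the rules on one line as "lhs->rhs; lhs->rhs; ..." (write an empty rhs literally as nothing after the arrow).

  | baaa
  | bbb
  | abccbbc => ccbbc
  | abbbbcaba => bbbcaba => bbbca

ab->; ac->c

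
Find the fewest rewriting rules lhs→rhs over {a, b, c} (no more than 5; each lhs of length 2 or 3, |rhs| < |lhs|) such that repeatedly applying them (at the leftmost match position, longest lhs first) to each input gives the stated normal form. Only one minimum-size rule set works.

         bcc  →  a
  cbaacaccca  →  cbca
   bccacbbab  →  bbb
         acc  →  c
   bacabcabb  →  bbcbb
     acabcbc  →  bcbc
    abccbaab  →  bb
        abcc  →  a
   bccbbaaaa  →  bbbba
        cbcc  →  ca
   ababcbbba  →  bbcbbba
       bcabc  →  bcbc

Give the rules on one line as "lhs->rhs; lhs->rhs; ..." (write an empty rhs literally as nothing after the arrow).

aaa->bb; ab->b; ac->; bcc->a

  | bcc => a
  | cbaacaccca => cbaaccca => cbacca => cbca
  | bccacbbab => aacbbab => abbab => bbab => bbb
  | acc => c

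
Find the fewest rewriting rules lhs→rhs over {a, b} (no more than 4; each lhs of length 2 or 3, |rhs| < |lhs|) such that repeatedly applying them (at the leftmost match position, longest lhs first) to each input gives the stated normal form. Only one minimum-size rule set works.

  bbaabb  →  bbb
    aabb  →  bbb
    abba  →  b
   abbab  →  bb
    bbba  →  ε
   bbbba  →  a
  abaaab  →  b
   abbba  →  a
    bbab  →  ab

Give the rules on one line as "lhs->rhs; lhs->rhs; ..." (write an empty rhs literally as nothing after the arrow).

aa->b; ba->; bba->a

  | bbaabb => aabb => bbb
  | aabb => bbb
  | abba => aa => b
  | abbab => aab => bb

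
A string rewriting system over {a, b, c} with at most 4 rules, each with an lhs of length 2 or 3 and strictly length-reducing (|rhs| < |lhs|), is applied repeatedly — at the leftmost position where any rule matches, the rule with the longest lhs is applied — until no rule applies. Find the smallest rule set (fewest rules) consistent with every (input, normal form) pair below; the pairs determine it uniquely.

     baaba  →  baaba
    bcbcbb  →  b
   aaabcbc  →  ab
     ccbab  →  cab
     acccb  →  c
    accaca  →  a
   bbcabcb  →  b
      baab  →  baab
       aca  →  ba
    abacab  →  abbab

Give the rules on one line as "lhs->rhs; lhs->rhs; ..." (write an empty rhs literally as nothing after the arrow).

  | baaba
  | bcbcbb => cbcbb => cbb => b
  | aaabcbc => aaacbc => aabbc => aabc => aac => ab
  | ccbab => cab

ac->b; bc->c; cb->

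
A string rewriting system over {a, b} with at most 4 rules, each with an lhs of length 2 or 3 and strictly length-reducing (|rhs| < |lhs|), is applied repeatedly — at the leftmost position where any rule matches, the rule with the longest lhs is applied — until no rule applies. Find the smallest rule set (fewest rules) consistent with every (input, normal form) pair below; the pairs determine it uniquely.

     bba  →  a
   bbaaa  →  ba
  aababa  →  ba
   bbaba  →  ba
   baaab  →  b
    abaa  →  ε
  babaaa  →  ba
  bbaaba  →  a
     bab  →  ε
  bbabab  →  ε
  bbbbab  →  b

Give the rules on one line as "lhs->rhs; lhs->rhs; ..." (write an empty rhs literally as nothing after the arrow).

  | bba => a
  | bbaaa => aaa => ba
  | aababa => bbaba => aba => ba
  | bbaba => aba => ba

aa->b; ab->b; bb->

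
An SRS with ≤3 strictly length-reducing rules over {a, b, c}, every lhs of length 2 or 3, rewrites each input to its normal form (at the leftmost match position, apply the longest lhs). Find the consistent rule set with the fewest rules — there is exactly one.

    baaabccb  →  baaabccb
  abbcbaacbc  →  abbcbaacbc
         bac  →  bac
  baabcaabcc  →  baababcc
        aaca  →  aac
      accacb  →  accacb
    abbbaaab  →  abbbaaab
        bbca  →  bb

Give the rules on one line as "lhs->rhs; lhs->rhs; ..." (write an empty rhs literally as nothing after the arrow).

  | baaabccb
  | abbcbaacbc
  | bac
  | baabcaabcc => baababcc

aca->ac; bca->b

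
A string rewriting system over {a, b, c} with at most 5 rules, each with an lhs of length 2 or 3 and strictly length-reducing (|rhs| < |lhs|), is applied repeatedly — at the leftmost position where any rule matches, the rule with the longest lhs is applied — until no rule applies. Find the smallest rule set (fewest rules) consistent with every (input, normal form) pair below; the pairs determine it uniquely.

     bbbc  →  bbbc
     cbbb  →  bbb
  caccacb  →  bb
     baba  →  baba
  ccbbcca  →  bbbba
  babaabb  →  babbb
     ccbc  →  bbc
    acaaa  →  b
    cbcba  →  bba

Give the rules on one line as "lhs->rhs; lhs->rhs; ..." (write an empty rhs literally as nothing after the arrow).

aa->c; ac->a; cb->b; cc->b

  | bbbc
  | cbbb => bbb
  | caccacb => cacacb => caacb => cccb => bcb => bb
  | baba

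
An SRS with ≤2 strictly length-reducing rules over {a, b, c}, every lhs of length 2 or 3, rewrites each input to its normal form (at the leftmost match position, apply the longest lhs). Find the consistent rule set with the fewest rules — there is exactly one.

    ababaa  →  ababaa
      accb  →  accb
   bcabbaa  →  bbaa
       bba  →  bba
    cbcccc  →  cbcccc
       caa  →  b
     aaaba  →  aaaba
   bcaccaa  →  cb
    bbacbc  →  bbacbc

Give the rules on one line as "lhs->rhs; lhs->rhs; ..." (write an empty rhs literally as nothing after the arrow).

  | ababaa
  | accb
  | bcabbaa => bbaa
  | bba

bca->; caa->b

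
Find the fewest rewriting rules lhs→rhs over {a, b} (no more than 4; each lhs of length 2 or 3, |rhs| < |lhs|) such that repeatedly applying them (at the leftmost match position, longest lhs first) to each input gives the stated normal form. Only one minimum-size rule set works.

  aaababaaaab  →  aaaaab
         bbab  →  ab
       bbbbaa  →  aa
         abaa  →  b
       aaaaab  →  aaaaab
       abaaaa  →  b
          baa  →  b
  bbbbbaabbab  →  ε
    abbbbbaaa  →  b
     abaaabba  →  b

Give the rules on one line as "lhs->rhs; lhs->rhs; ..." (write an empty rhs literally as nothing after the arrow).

  | aaababaaaab => aabbaaaab => aaaaab
  | bbab => ab
  | bbbbaa => bbaa => aa
  | abaa => ba => b

aba->b; abb->; ba->b; bb->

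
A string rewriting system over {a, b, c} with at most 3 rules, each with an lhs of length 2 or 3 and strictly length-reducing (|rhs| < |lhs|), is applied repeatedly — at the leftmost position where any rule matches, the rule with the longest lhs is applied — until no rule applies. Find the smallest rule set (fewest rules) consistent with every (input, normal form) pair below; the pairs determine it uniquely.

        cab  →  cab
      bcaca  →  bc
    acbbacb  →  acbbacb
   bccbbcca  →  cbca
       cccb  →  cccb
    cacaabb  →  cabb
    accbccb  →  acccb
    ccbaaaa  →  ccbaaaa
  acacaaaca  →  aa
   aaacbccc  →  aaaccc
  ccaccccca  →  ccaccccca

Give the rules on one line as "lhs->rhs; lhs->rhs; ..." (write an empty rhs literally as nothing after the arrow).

aca->; bcc->c; caa->aa

  | cab
  | bcaca => bc
  | acbbacb
  | bccbbcca => cbbcca => cbca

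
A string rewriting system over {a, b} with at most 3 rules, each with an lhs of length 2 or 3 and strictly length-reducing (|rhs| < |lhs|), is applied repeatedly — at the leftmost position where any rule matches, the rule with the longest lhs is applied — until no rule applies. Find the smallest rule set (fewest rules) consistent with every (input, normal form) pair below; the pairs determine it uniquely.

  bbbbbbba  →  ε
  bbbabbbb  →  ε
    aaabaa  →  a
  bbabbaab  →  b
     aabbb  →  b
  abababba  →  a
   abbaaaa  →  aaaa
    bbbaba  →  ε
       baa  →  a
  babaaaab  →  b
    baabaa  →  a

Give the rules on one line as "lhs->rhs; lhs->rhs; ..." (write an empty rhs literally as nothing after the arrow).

  | bbbbbbba => bbbbba => bbba => ba => ε
  | bbbabbbb => babbbb => bbbb => bb => ε
  | aaabaa => aabaa => abaa => baa => a
  | bbabbaab => abbaab => bbaab => aab => ab => b

ab->b; ba->; bb->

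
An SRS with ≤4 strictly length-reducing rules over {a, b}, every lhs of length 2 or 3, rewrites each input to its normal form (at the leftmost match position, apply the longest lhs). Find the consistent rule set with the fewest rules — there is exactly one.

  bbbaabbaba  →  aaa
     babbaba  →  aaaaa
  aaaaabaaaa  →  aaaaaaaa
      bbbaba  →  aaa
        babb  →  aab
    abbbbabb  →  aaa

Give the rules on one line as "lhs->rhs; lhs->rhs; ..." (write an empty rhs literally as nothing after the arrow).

ba->; bab->aa; bb->; bba->aa

  | bbbaabbaba => baabbaba => abbaba => aaaba => aaa
  | babbaba => aababa => aaaaa
  | aaaaabaaaa => aaaaaaaa
  | bbbaba => baba => aaa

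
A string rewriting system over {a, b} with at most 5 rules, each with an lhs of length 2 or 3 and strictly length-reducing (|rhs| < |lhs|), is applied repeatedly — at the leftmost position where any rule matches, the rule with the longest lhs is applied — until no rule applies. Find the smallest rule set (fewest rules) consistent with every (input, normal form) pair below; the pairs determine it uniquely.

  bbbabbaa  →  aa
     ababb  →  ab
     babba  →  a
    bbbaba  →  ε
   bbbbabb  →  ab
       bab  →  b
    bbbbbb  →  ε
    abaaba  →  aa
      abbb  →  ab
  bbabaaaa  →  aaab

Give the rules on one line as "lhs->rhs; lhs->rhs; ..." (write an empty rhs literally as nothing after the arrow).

  | bbbabbaa => babbaa => bbaa => aa
  | ababb => abb => ab
  | babba => bba => a
  | bbbaba => baba => ba => ε

abb->ab; ba->; baa->ab; bb->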